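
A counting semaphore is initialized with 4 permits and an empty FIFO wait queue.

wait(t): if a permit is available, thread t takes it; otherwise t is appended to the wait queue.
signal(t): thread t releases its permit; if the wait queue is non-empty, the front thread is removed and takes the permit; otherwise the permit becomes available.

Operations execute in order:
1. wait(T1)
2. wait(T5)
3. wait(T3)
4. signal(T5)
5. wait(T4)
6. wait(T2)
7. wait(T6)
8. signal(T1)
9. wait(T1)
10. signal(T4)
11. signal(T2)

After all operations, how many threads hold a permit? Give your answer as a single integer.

Step 1: wait(T1) -> count=3 queue=[] holders={T1}
Step 2: wait(T5) -> count=2 queue=[] holders={T1,T5}
Step 3: wait(T3) -> count=1 queue=[] holders={T1,T3,T5}
Step 4: signal(T5) -> count=2 queue=[] holders={T1,T3}
Step 5: wait(T4) -> count=1 queue=[] holders={T1,T3,T4}
Step 6: wait(T2) -> count=0 queue=[] holders={T1,T2,T3,T4}
Step 7: wait(T6) -> count=0 queue=[T6] holders={T1,T2,T3,T4}
Step 8: signal(T1) -> count=0 queue=[] holders={T2,T3,T4,T6}
Step 9: wait(T1) -> count=0 queue=[T1] holders={T2,T3,T4,T6}
Step 10: signal(T4) -> count=0 queue=[] holders={T1,T2,T3,T6}
Step 11: signal(T2) -> count=1 queue=[] holders={T1,T3,T6}
Final holders: {T1,T3,T6} -> 3 thread(s)

Answer: 3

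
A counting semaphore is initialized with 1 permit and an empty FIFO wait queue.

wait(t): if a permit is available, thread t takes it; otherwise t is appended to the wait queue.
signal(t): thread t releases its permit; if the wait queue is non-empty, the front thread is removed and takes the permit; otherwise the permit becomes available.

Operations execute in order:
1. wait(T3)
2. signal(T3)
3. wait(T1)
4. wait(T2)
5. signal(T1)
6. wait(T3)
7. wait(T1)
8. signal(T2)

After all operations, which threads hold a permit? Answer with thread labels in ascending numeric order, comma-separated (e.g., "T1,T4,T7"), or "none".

Step 1: wait(T3) -> count=0 queue=[] holders={T3}
Step 2: signal(T3) -> count=1 queue=[] holders={none}
Step 3: wait(T1) -> count=0 queue=[] holders={T1}
Step 4: wait(T2) -> count=0 queue=[T2] holders={T1}
Step 5: signal(T1) -> count=0 queue=[] holders={T2}
Step 6: wait(T3) -> count=0 queue=[T3] holders={T2}
Step 7: wait(T1) -> count=0 queue=[T3,T1] holders={T2}
Step 8: signal(T2) -> count=0 queue=[T1] holders={T3}
Final holders: T3

Answer: T3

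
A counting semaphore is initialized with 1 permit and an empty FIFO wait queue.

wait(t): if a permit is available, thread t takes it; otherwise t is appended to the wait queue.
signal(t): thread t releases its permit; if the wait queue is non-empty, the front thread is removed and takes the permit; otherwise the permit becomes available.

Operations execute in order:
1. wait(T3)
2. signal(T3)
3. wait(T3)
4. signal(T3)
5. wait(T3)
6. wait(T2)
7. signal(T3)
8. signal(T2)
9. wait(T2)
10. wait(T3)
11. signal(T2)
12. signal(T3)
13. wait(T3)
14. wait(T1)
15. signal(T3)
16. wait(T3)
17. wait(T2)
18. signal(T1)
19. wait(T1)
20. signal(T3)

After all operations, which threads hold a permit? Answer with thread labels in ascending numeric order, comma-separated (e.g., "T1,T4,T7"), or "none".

Answer: T2

Derivation:
Step 1: wait(T3) -> count=0 queue=[] holders={T3}
Step 2: signal(T3) -> count=1 queue=[] holders={none}
Step 3: wait(T3) -> count=0 queue=[] holders={T3}
Step 4: signal(T3) -> count=1 queue=[] holders={none}
Step 5: wait(T3) -> count=0 queue=[] holders={T3}
Step 6: wait(T2) -> count=0 queue=[T2] holders={T3}
Step 7: signal(T3) -> count=0 queue=[] holders={T2}
Step 8: signal(T2) -> count=1 queue=[] holders={none}
Step 9: wait(T2) -> count=0 queue=[] holders={T2}
Step 10: wait(T3) -> count=0 queue=[T3] holders={T2}
Step 11: signal(T2) -> count=0 queue=[] holders={T3}
Step 12: signal(T3) -> count=1 queue=[] holders={none}
Step 13: wait(T3) -> count=0 queue=[] holders={T3}
Step 14: wait(T1) -> count=0 queue=[T1] holders={T3}
Step 15: signal(T3) -> count=0 queue=[] holders={T1}
Step 16: wait(T3) -> count=0 queue=[T3] holders={T1}
Step 17: wait(T2) -> count=0 queue=[T3,T2] holders={T1}
Step 18: signal(T1) -> count=0 queue=[T2] holders={T3}
Step 19: wait(T1) -> count=0 queue=[T2,T1] holders={T3}
Step 20: signal(T3) -> count=0 queue=[T1] holders={T2}
Final holders: T2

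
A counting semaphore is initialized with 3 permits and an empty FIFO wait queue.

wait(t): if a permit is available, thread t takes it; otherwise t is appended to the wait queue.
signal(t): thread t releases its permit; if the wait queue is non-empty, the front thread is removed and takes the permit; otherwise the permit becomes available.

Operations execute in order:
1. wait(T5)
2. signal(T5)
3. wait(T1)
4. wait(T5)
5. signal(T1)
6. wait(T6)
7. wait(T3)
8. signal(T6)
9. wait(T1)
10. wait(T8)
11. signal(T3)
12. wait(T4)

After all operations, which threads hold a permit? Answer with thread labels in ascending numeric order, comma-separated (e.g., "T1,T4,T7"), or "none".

Step 1: wait(T5) -> count=2 queue=[] holders={T5}
Step 2: signal(T5) -> count=3 queue=[] holders={none}
Step 3: wait(T1) -> count=2 queue=[] holders={T1}
Step 4: wait(T5) -> count=1 queue=[] holders={T1,T5}
Step 5: signal(T1) -> count=2 queue=[] holders={T5}
Step 6: wait(T6) -> count=1 queue=[] holders={T5,T6}
Step 7: wait(T3) -> count=0 queue=[] holders={T3,T5,T6}
Step 8: signal(T6) -> count=1 queue=[] holders={T3,T5}
Step 9: wait(T1) -> count=0 queue=[] holders={T1,T3,T5}
Step 10: wait(T8) -> count=0 queue=[T8] holders={T1,T3,T5}
Step 11: signal(T3) -> count=0 queue=[] holders={T1,T5,T8}
Step 12: wait(T4) -> count=0 queue=[T4] holders={T1,T5,T8}
Final holders: T1,T5,T8

Answer: T1,T5,T8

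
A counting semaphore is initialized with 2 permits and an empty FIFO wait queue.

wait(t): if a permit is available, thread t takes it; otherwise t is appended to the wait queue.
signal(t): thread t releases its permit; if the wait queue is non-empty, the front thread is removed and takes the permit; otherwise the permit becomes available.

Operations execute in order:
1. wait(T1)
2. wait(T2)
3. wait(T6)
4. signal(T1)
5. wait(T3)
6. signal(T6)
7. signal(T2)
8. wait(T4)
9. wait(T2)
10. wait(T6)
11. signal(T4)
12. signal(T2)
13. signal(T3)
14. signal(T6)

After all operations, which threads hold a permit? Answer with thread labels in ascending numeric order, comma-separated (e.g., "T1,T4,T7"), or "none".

Answer: none

Derivation:
Step 1: wait(T1) -> count=1 queue=[] holders={T1}
Step 2: wait(T2) -> count=0 queue=[] holders={T1,T2}
Step 3: wait(T6) -> count=0 queue=[T6] holders={T1,T2}
Step 4: signal(T1) -> count=0 queue=[] holders={T2,T6}
Step 5: wait(T3) -> count=0 queue=[T3] holders={T2,T6}
Step 6: signal(T6) -> count=0 queue=[] holders={T2,T3}
Step 7: signal(T2) -> count=1 queue=[] holders={T3}
Step 8: wait(T4) -> count=0 queue=[] holders={T3,T4}
Step 9: wait(T2) -> count=0 queue=[T2] holders={T3,T4}
Step 10: wait(T6) -> count=0 queue=[T2,T6] holders={T3,T4}
Step 11: signal(T4) -> count=0 queue=[T6] holders={T2,T3}
Step 12: signal(T2) -> count=0 queue=[] holders={T3,T6}
Step 13: signal(T3) -> count=1 queue=[] holders={T6}
Step 14: signal(T6) -> count=2 queue=[] holders={none}
Final holders: none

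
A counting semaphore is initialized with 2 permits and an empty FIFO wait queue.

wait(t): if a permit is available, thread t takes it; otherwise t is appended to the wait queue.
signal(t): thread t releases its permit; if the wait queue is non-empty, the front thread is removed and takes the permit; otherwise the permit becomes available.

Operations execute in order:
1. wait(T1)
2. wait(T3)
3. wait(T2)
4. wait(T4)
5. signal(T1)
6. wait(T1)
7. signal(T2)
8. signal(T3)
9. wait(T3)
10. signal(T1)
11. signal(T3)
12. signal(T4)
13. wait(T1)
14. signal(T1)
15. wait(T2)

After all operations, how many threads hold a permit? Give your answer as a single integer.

Answer: 1

Derivation:
Step 1: wait(T1) -> count=1 queue=[] holders={T1}
Step 2: wait(T3) -> count=0 queue=[] holders={T1,T3}
Step 3: wait(T2) -> count=0 queue=[T2] holders={T1,T3}
Step 4: wait(T4) -> count=0 queue=[T2,T4] holders={T1,T3}
Step 5: signal(T1) -> count=0 queue=[T4] holders={T2,T3}
Step 6: wait(T1) -> count=0 queue=[T4,T1] holders={T2,T3}
Step 7: signal(T2) -> count=0 queue=[T1] holders={T3,T4}
Step 8: signal(T3) -> count=0 queue=[] holders={T1,T4}
Step 9: wait(T3) -> count=0 queue=[T3] holders={T1,T4}
Step 10: signal(T1) -> count=0 queue=[] holders={T3,T4}
Step 11: signal(T3) -> count=1 queue=[] holders={T4}
Step 12: signal(T4) -> count=2 queue=[] holders={none}
Step 13: wait(T1) -> count=1 queue=[] holders={T1}
Step 14: signal(T1) -> count=2 queue=[] holders={none}
Step 15: wait(T2) -> count=1 queue=[] holders={T2}
Final holders: {T2} -> 1 thread(s)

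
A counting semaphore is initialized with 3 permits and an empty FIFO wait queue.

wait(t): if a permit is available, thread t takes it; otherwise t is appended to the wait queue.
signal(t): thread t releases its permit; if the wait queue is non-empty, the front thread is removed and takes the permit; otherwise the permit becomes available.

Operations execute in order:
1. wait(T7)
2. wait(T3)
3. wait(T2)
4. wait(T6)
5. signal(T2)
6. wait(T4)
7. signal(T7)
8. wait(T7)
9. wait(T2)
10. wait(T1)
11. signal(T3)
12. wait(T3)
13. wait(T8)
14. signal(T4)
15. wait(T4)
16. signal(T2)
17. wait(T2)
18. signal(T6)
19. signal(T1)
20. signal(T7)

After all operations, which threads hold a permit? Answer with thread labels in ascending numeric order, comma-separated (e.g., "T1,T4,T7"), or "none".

Step 1: wait(T7) -> count=2 queue=[] holders={T7}
Step 2: wait(T3) -> count=1 queue=[] holders={T3,T7}
Step 3: wait(T2) -> count=0 queue=[] holders={T2,T3,T7}
Step 4: wait(T6) -> count=0 queue=[T6] holders={T2,T3,T7}
Step 5: signal(T2) -> count=0 queue=[] holders={T3,T6,T7}
Step 6: wait(T4) -> count=0 queue=[T4] holders={T3,T6,T7}
Step 7: signal(T7) -> count=0 queue=[] holders={T3,T4,T6}
Step 8: wait(T7) -> count=0 queue=[T7] holders={T3,T4,T6}
Step 9: wait(T2) -> count=0 queue=[T7,T2] holders={T3,T4,T6}
Step 10: wait(T1) -> count=0 queue=[T7,T2,T1] holders={T3,T4,T6}
Step 11: signal(T3) -> count=0 queue=[T2,T1] holders={T4,T6,T7}
Step 12: wait(T3) -> count=0 queue=[T2,T1,T3] holders={T4,T6,T7}
Step 13: wait(T8) -> count=0 queue=[T2,T1,T3,T8] holders={T4,T6,T7}
Step 14: signal(T4) -> count=0 queue=[T1,T3,T8] holders={T2,T6,T7}
Step 15: wait(T4) -> count=0 queue=[T1,T3,T8,T4] holders={T2,T6,T7}
Step 16: signal(T2) -> count=0 queue=[T3,T8,T4] holders={T1,T6,T7}
Step 17: wait(T2) -> count=0 queue=[T3,T8,T4,T2] holders={T1,T6,T7}
Step 18: signal(T6) -> count=0 queue=[T8,T4,T2] holders={T1,T3,T7}
Step 19: signal(T1) -> count=0 queue=[T4,T2] holders={T3,T7,T8}
Step 20: signal(T7) -> count=0 queue=[T2] holders={T3,T4,T8}
Final holders: T3,T4,T8

Answer: T3,T4,T8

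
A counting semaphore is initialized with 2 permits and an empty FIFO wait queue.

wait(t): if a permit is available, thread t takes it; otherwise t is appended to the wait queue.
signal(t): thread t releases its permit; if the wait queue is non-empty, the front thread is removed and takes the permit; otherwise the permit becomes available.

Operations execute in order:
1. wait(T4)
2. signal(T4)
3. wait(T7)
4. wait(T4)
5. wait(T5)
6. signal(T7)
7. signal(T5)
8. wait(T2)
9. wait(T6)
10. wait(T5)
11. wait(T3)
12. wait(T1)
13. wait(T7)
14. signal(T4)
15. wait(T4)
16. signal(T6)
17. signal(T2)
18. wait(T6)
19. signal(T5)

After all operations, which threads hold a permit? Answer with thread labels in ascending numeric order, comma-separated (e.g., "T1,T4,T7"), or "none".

Step 1: wait(T4) -> count=1 queue=[] holders={T4}
Step 2: signal(T4) -> count=2 queue=[] holders={none}
Step 3: wait(T7) -> count=1 queue=[] holders={T7}
Step 4: wait(T4) -> count=0 queue=[] holders={T4,T7}
Step 5: wait(T5) -> count=0 queue=[T5] holders={T4,T7}
Step 6: signal(T7) -> count=0 queue=[] holders={T4,T5}
Step 7: signal(T5) -> count=1 queue=[] holders={T4}
Step 8: wait(T2) -> count=0 queue=[] holders={T2,T4}
Step 9: wait(T6) -> count=0 queue=[T6] holders={T2,T4}
Step 10: wait(T5) -> count=0 queue=[T6,T5] holders={T2,T4}
Step 11: wait(T3) -> count=0 queue=[T6,T5,T3] holders={T2,T4}
Step 12: wait(T1) -> count=0 queue=[T6,T5,T3,T1] holders={T2,T4}
Step 13: wait(T7) -> count=0 queue=[T6,T5,T3,T1,T7] holders={T2,T4}
Step 14: signal(T4) -> count=0 queue=[T5,T3,T1,T7] holders={T2,T6}
Step 15: wait(T4) -> count=0 queue=[T5,T3,T1,T7,T4] holders={T2,T6}
Step 16: signal(T6) -> count=0 queue=[T3,T1,T7,T4] holders={T2,T5}
Step 17: signal(T2) -> count=0 queue=[T1,T7,T4] holders={T3,T5}
Step 18: wait(T6) -> count=0 queue=[T1,T7,T4,T6] holders={T3,T5}
Step 19: signal(T5) -> count=0 queue=[T7,T4,T6] holders={T1,T3}
Final holders: T1,T3

Answer: T1,T3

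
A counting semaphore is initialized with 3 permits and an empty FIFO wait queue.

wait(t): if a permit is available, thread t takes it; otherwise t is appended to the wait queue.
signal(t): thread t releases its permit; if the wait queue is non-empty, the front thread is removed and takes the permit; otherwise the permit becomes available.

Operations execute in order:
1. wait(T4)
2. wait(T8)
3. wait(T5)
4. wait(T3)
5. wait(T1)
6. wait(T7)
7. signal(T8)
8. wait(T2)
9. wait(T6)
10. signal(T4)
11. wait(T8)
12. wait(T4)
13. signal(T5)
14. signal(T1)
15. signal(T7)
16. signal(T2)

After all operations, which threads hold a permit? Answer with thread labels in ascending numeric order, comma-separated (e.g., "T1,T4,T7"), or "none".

Answer: T3,T6,T8

Derivation:
Step 1: wait(T4) -> count=2 queue=[] holders={T4}
Step 2: wait(T8) -> count=1 queue=[] holders={T4,T8}
Step 3: wait(T5) -> count=0 queue=[] holders={T4,T5,T8}
Step 4: wait(T3) -> count=0 queue=[T3] holders={T4,T5,T8}
Step 5: wait(T1) -> count=0 queue=[T3,T1] holders={T4,T5,T8}
Step 6: wait(T7) -> count=0 queue=[T3,T1,T7] holders={T4,T5,T8}
Step 7: signal(T8) -> count=0 queue=[T1,T7] holders={T3,T4,T5}
Step 8: wait(T2) -> count=0 queue=[T1,T7,T2] holders={T3,T4,T5}
Step 9: wait(T6) -> count=0 queue=[T1,T7,T2,T6] holders={T3,T4,T5}
Step 10: signal(T4) -> count=0 queue=[T7,T2,T6] holders={T1,T3,T5}
Step 11: wait(T8) -> count=0 queue=[T7,T2,T6,T8] holders={T1,T3,T5}
Step 12: wait(T4) -> count=0 queue=[T7,T2,T6,T8,T4] holders={T1,T3,T5}
Step 13: signal(T5) -> count=0 queue=[T2,T6,T8,T4] holders={T1,T3,T7}
Step 14: signal(T1) -> count=0 queue=[T6,T8,T4] holders={T2,T3,T7}
Step 15: signal(T7) -> count=0 queue=[T8,T4] holders={T2,T3,T6}
Step 16: signal(T2) -> count=0 queue=[T4] holders={T3,T6,T8}
Final holders: T3,T6,T8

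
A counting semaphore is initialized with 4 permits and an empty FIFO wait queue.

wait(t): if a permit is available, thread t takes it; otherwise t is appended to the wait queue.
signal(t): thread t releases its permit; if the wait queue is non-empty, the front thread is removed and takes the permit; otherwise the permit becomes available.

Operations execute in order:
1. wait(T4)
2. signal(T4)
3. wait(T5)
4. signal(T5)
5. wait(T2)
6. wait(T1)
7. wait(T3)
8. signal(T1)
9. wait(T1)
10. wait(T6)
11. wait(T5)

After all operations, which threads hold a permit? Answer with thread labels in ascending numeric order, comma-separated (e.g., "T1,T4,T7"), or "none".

Step 1: wait(T4) -> count=3 queue=[] holders={T4}
Step 2: signal(T4) -> count=4 queue=[] holders={none}
Step 3: wait(T5) -> count=3 queue=[] holders={T5}
Step 4: signal(T5) -> count=4 queue=[] holders={none}
Step 5: wait(T2) -> count=3 queue=[] holders={T2}
Step 6: wait(T1) -> count=2 queue=[] holders={T1,T2}
Step 7: wait(T3) -> count=1 queue=[] holders={T1,T2,T3}
Step 8: signal(T1) -> count=2 queue=[] holders={T2,T3}
Step 9: wait(T1) -> count=1 queue=[] holders={T1,T2,T3}
Step 10: wait(T6) -> count=0 queue=[] holders={T1,T2,T3,T6}
Step 11: wait(T5) -> count=0 queue=[T5] holders={T1,T2,T3,T6}
Final holders: T1,T2,T3,T6

Answer: T1,T2,T3,T6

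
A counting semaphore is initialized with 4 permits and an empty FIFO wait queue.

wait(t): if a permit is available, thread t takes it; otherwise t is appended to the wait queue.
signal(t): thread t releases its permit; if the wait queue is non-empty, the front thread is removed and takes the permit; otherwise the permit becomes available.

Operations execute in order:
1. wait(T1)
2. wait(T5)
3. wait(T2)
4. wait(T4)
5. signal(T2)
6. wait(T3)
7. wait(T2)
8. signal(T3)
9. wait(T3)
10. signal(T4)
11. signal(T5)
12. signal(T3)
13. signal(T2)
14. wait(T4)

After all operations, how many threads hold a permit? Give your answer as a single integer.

Answer: 2

Derivation:
Step 1: wait(T1) -> count=3 queue=[] holders={T1}
Step 2: wait(T5) -> count=2 queue=[] holders={T1,T5}
Step 3: wait(T2) -> count=1 queue=[] holders={T1,T2,T5}
Step 4: wait(T4) -> count=0 queue=[] holders={T1,T2,T4,T5}
Step 5: signal(T2) -> count=1 queue=[] holders={T1,T4,T5}
Step 6: wait(T3) -> count=0 queue=[] holders={T1,T3,T4,T5}
Step 7: wait(T2) -> count=0 queue=[T2] holders={T1,T3,T4,T5}
Step 8: signal(T3) -> count=0 queue=[] holders={T1,T2,T4,T5}
Step 9: wait(T3) -> count=0 queue=[T3] holders={T1,T2,T4,T5}
Step 10: signal(T4) -> count=0 queue=[] holders={T1,T2,T3,T5}
Step 11: signal(T5) -> count=1 queue=[] holders={T1,T2,T3}
Step 12: signal(T3) -> count=2 queue=[] holders={T1,T2}
Step 13: signal(T2) -> count=3 queue=[] holders={T1}
Step 14: wait(T4) -> count=2 queue=[] holders={T1,T4}
Final holders: {T1,T4} -> 2 thread(s)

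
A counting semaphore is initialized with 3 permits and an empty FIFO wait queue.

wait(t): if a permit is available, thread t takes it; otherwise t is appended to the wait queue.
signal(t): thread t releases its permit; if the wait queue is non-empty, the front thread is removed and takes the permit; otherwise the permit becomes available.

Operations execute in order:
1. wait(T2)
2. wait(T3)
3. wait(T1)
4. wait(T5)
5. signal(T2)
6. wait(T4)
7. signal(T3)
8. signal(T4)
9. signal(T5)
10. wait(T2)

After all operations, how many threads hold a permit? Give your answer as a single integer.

Step 1: wait(T2) -> count=2 queue=[] holders={T2}
Step 2: wait(T3) -> count=1 queue=[] holders={T2,T3}
Step 3: wait(T1) -> count=0 queue=[] holders={T1,T2,T3}
Step 4: wait(T5) -> count=0 queue=[T5] holders={T1,T2,T3}
Step 5: signal(T2) -> count=0 queue=[] holders={T1,T3,T5}
Step 6: wait(T4) -> count=0 queue=[T4] holders={T1,T3,T5}
Step 7: signal(T3) -> count=0 queue=[] holders={T1,T4,T5}
Step 8: signal(T4) -> count=1 queue=[] holders={T1,T5}
Step 9: signal(T5) -> count=2 queue=[] holders={T1}
Step 10: wait(T2) -> count=1 queue=[] holders={T1,T2}
Final holders: {T1,T2} -> 2 thread(s)

Answer: 2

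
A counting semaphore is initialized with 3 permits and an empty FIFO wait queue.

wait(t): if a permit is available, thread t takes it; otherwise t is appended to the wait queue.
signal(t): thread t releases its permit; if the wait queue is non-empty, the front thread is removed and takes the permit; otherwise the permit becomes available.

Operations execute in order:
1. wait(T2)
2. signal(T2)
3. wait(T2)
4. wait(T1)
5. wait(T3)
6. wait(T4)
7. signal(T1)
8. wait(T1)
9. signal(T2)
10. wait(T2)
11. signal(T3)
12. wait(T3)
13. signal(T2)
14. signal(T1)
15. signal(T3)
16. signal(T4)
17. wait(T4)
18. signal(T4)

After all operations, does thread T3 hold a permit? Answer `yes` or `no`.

Step 1: wait(T2) -> count=2 queue=[] holders={T2}
Step 2: signal(T2) -> count=3 queue=[] holders={none}
Step 3: wait(T2) -> count=2 queue=[] holders={T2}
Step 4: wait(T1) -> count=1 queue=[] holders={T1,T2}
Step 5: wait(T3) -> count=0 queue=[] holders={T1,T2,T3}
Step 6: wait(T4) -> count=0 queue=[T4] holders={T1,T2,T3}
Step 7: signal(T1) -> count=0 queue=[] holders={T2,T3,T4}
Step 8: wait(T1) -> count=0 queue=[T1] holders={T2,T3,T4}
Step 9: signal(T2) -> count=0 queue=[] holders={T1,T3,T4}
Step 10: wait(T2) -> count=0 queue=[T2] holders={T1,T3,T4}
Step 11: signal(T3) -> count=0 queue=[] holders={T1,T2,T4}
Step 12: wait(T3) -> count=0 queue=[T3] holders={T1,T2,T4}
Step 13: signal(T2) -> count=0 queue=[] holders={T1,T3,T4}
Step 14: signal(T1) -> count=1 queue=[] holders={T3,T4}
Step 15: signal(T3) -> count=2 queue=[] holders={T4}
Step 16: signal(T4) -> count=3 queue=[] holders={none}
Step 17: wait(T4) -> count=2 queue=[] holders={T4}
Step 18: signal(T4) -> count=3 queue=[] holders={none}
Final holders: {none} -> T3 not in holders

Answer: no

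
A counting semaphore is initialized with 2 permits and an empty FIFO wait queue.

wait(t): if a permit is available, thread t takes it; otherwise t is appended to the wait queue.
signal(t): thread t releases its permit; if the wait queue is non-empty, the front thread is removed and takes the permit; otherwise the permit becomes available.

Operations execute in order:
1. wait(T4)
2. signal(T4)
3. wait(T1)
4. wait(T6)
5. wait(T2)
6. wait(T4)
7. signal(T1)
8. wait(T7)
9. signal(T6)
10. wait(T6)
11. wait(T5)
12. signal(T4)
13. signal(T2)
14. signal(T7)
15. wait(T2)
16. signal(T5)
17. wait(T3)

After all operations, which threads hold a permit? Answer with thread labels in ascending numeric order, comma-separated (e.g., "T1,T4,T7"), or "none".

Step 1: wait(T4) -> count=1 queue=[] holders={T4}
Step 2: signal(T4) -> count=2 queue=[] holders={none}
Step 3: wait(T1) -> count=1 queue=[] holders={T1}
Step 4: wait(T6) -> count=0 queue=[] holders={T1,T6}
Step 5: wait(T2) -> count=0 queue=[T2] holders={T1,T6}
Step 6: wait(T4) -> count=0 queue=[T2,T4] holders={T1,T6}
Step 7: signal(T1) -> count=0 queue=[T4] holders={T2,T6}
Step 8: wait(T7) -> count=0 queue=[T4,T7] holders={T2,T6}
Step 9: signal(T6) -> count=0 queue=[T7] holders={T2,T4}
Step 10: wait(T6) -> count=0 queue=[T7,T6] holders={T2,T4}
Step 11: wait(T5) -> count=0 queue=[T7,T6,T5] holders={T2,T4}
Step 12: signal(T4) -> count=0 queue=[T6,T5] holders={T2,T7}
Step 13: signal(T2) -> count=0 queue=[T5] holders={T6,T7}
Step 14: signal(T7) -> count=0 queue=[] holders={T5,T6}
Step 15: wait(T2) -> count=0 queue=[T2] holders={T5,T6}
Step 16: signal(T5) -> count=0 queue=[] holders={T2,T6}
Step 17: wait(T3) -> count=0 queue=[T3] holders={T2,T6}
Final holders: T2,T6

Answer: T2,T6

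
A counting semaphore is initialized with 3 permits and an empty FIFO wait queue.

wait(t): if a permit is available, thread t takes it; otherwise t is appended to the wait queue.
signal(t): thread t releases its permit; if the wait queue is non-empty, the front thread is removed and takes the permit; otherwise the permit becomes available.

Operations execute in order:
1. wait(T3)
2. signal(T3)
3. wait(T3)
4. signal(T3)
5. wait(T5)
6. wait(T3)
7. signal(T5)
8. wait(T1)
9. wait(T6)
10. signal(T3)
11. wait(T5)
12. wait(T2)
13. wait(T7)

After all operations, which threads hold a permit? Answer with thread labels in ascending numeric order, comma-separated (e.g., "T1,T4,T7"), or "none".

Step 1: wait(T3) -> count=2 queue=[] holders={T3}
Step 2: signal(T3) -> count=3 queue=[] holders={none}
Step 3: wait(T3) -> count=2 queue=[] holders={T3}
Step 4: signal(T3) -> count=3 queue=[] holders={none}
Step 5: wait(T5) -> count=2 queue=[] holders={T5}
Step 6: wait(T3) -> count=1 queue=[] holders={T3,T5}
Step 7: signal(T5) -> count=2 queue=[] holders={T3}
Step 8: wait(T1) -> count=1 queue=[] holders={T1,T3}
Step 9: wait(T6) -> count=0 queue=[] holders={T1,T3,T6}
Step 10: signal(T3) -> count=1 queue=[] holders={T1,T6}
Step 11: wait(T5) -> count=0 queue=[] holders={T1,T5,T6}
Step 12: wait(T2) -> count=0 queue=[T2] holders={T1,T5,T6}
Step 13: wait(T7) -> count=0 queue=[T2,T7] holders={T1,T5,T6}
Final holders: T1,T5,T6

Answer: T1,T5,T6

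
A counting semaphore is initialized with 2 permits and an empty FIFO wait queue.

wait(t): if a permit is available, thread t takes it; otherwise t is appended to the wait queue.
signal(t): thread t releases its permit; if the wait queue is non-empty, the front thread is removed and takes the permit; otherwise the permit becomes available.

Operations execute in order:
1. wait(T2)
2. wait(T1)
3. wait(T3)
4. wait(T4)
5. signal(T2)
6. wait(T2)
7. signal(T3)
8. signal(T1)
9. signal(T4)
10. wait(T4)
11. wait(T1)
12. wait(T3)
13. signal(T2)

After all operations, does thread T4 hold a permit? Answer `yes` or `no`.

Step 1: wait(T2) -> count=1 queue=[] holders={T2}
Step 2: wait(T1) -> count=0 queue=[] holders={T1,T2}
Step 3: wait(T3) -> count=0 queue=[T3] holders={T1,T2}
Step 4: wait(T4) -> count=0 queue=[T3,T4] holders={T1,T2}
Step 5: signal(T2) -> count=0 queue=[T4] holders={T1,T3}
Step 6: wait(T2) -> count=0 queue=[T4,T2] holders={T1,T3}
Step 7: signal(T3) -> count=0 queue=[T2] holders={T1,T4}
Step 8: signal(T1) -> count=0 queue=[] holders={T2,T4}
Step 9: signal(T4) -> count=1 queue=[] holders={T2}
Step 10: wait(T4) -> count=0 queue=[] holders={T2,T4}
Step 11: wait(T1) -> count=0 queue=[T1] holders={T2,T4}
Step 12: wait(T3) -> count=0 queue=[T1,T3] holders={T2,T4}
Step 13: signal(T2) -> count=0 queue=[T3] holders={T1,T4}
Final holders: {T1,T4} -> T4 in holders

Answer: yes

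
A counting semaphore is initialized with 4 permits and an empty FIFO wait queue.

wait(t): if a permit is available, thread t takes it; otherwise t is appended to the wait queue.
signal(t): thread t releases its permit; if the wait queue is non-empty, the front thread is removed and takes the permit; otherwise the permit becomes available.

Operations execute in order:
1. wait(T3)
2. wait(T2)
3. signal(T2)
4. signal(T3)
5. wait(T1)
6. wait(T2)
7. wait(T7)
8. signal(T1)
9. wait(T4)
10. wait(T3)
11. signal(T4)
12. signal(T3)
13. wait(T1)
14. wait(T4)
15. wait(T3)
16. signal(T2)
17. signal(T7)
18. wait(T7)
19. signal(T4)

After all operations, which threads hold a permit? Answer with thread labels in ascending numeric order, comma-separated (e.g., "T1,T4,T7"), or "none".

Answer: T1,T3,T7

Derivation:
Step 1: wait(T3) -> count=3 queue=[] holders={T3}
Step 2: wait(T2) -> count=2 queue=[] holders={T2,T3}
Step 3: signal(T2) -> count=3 queue=[] holders={T3}
Step 4: signal(T3) -> count=4 queue=[] holders={none}
Step 5: wait(T1) -> count=3 queue=[] holders={T1}
Step 6: wait(T2) -> count=2 queue=[] holders={T1,T2}
Step 7: wait(T7) -> count=1 queue=[] holders={T1,T2,T7}
Step 8: signal(T1) -> count=2 queue=[] holders={T2,T7}
Step 9: wait(T4) -> count=1 queue=[] holders={T2,T4,T7}
Step 10: wait(T3) -> count=0 queue=[] holders={T2,T3,T4,T7}
Step 11: signal(T4) -> count=1 queue=[] holders={T2,T3,T7}
Step 12: signal(T3) -> count=2 queue=[] holders={T2,T7}
Step 13: wait(T1) -> count=1 queue=[] holders={T1,T2,T7}
Step 14: wait(T4) -> count=0 queue=[] holders={T1,T2,T4,T7}
Step 15: wait(T3) -> count=0 queue=[T3] holders={T1,T2,T4,T7}
Step 16: signal(T2) -> count=0 queue=[] holders={T1,T3,T4,T7}
Step 17: signal(T7) -> count=1 queue=[] holders={T1,T3,T4}
Step 18: wait(T7) -> count=0 queue=[] holders={T1,T3,T4,T7}
Step 19: signal(T4) -> count=1 queue=[] holders={T1,T3,T7}
Final holders: T1,T3,T7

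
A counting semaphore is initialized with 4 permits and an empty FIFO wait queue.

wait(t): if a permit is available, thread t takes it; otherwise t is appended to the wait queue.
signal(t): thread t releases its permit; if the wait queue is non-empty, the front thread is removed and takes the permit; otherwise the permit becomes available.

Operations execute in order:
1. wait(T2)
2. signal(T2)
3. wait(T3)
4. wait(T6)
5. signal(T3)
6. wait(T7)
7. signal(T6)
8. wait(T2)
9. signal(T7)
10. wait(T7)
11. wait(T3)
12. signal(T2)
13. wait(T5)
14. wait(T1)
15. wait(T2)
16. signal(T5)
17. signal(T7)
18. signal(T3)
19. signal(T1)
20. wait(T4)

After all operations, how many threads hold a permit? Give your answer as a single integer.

Answer: 2

Derivation:
Step 1: wait(T2) -> count=3 queue=[] holders={T2}
Step 2: signal(T2) -> count=4 queue=[] holders={none}
Step 3: wait(T3) -> count=3 queue=[] holders={T3}
Step 4: wait(T6) -> count=2 queue=[] holders={T3,T6}
Step 5: signal(T3) -> count=3 queue=[] holders={T6}
Step 6: wait(T7) -> count=2 queue=[] holders={T6,T7}
Step 7: signal(T6) -> count=3 queue=[] holders={T7}
Step 8: wait(T2) -> count=2 queue=[] holders={T2,T7}
Step 9: signal(T7) -> count=3 queue=[] holders={T2}
Step 10: wait(T7) -> count=2 queue=[] holders={T2,T7}
Step 11: wait(T3) -> count=1 queue=[] holders={T2,T3,T7}
Step 12: signal(T2) -> count=2 queue=[] holders={T3,T7}
Step 13: wait(T5) -> count=1 queue=[] holders={T3,T5,T7}
Step 14: wait(T1) -> count=0 queue=[] holders={T1,T3,T5,T7}
Step 15: wait(T2) -> count=0 queue=[T2] holders={T1,T3,T5,T7}
Step 16: signal(T5) -> count=0 queue=[] holders={T1,T2,T3,T7}
Step 17: signal(T7) -> count=1 queue=[] holders={T1,T2,T3}
Step 18: signal(T3) -> count=2 queue=[] holders={T1,T2}
Step 19: signal(T1) -> count=3 queue=[] holders={T2}
Step 20: wait(T4) -> count=2 queue=[] holders={T2,T4}
Final holders: {T2,T4} -> 2 thread(s)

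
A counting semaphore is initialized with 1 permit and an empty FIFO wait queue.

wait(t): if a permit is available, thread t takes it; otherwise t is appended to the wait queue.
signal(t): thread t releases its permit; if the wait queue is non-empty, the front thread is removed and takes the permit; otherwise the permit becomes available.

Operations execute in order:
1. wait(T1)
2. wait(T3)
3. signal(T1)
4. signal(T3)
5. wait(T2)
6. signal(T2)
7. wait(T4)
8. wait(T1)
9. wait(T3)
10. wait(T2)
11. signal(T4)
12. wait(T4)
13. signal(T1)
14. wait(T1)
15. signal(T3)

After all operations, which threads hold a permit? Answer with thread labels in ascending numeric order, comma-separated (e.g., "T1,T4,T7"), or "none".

Answer: T2

Derivation:
Step 1: wait(T1) -> count=0 queue=[] holders={T1}
Step 2: wait(T3) -> count=0 queue=[T3] holders={T1}
Step 3: signal(T1) -> count=0 queue=[] holders={T3}
Step 4: signal(T3) -> count=1 queue=[] holders={none}
Step 5: wait(T2) -> count=0 queue=[] holders={T2}
Step 6: signal(T2) -> count=1 queue=[] holders={none}
Step 7: wait(T4) -> count=0 queue=[] holders={T4}
Step 8: wait(T1) -> count=0 queue=[T1] holders={T4}
Step 9: wait(T3) -> count=0 queue=[T1,T3] holders={T4}
Step 10: wait(T2) -> count=0 queue=[T1,T3,T2] holders={T4}
Step 11: signal(T4) -> count=0 queue=[T3,T2] holders={T1}
Step 12: wait(T4) -> count=0 queue=[T3,T2,T4] holders={T1}
Step 13: signal(T1) -> count=0 queue=[T2,T4] holders={T3}
Step 14: wait(T1) -> count=0 queue=[T2,T4,T1] holders={T3}
Step 15: signal(T3) -> count=0 queue=[T4,T1] holders={T2}
Final holders: T2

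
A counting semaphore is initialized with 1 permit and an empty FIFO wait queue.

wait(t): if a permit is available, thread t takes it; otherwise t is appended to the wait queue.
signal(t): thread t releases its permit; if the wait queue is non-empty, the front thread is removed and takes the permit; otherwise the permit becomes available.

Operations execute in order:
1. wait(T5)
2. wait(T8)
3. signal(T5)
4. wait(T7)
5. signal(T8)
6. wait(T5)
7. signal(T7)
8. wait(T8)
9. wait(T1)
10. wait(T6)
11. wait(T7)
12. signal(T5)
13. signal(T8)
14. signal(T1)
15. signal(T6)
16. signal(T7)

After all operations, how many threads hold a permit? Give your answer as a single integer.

Answer: 0

Derivation:
Step 1: wait(T5) -> count=0 queue=[] holders={T5}
Step 2: wait(T8) -> count=0 queue=[T8] holders={T5}
Step 3: signal(T5) -> count=0 queue=[] holders={T8}
Step 4: wait(T7) -> count=0 queue=[T7] holders={T8}
Step 5: signal(T8) -> count=0 queue=[] holders={T7}
Step 6: wait(T5) -> count=0 queue=[T5] holders={T7}
Step 7: signal(T7) -> count=0 queue=[] holders={T5}
Step 8: wait(T8) -> count=0 queue=[T8] holders={T5}
Step 9: wait(T1) -> count=0 queue=[T8,T1] holders={T5}
Step 10: wait(T6) -> count=0 queue=[T8,T1,T6] holders={T5}
Step 11: wait(T7) -> count=0 queue=[T8,T1,T6,T7] holders={T5}
Step 12: signal(T5) -> count=0 queue=[T1,T6,T7] holders={T8}
Step 13: signal(T8) -> count=0 queue=[T6,T7] holders={T1}
Step 14: signal(T1) -> count=0 queue=[T7] holders={T6}
Step 15: signal(T6) -> count=0 queue=[] holders={T7}
Step 16: signal(T7) -> count=1 queue=[] holders={none}
Final holders: {none} -> 0 thread(s)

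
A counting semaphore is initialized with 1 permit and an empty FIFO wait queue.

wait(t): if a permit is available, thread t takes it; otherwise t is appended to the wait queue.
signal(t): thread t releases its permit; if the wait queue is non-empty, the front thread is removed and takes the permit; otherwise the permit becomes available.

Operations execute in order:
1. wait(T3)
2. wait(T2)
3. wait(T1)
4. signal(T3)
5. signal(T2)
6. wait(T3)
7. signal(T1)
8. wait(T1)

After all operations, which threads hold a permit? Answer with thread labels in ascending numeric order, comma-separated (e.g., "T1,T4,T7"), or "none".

Step 1: wait(T3) -> count=0 queue=[] holders={T3}
Step 2: wait(T2) -> count=0 queue=[T2] holders={T3}
Step 3: wait(T1) -> count=0 queue=[T2,T1] holders={T3}
Step 4: signal(T3) -> count=0 queue=[T1] holders={T2}
Step 5: signal(T2) -> count=0 queue=[] holders={T1}
Step 6: wait(T3) -> count=0 queue=[T3] holders={T1}
Step 7: signal(T1) -> count=0 queue=[] holders={T3}
Step 8: wait(T1) -> count=0 queue=[T1] holders={T3}
Final holders: T3

Answer: T3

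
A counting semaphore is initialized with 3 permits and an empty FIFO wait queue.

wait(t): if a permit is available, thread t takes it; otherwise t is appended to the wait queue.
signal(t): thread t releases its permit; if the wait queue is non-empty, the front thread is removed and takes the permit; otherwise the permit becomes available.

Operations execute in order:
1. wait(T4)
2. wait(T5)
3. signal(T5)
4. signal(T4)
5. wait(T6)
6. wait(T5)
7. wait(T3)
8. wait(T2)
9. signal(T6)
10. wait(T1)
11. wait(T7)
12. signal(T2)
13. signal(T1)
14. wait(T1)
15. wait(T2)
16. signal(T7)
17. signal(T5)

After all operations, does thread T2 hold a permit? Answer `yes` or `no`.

Answer: yes

Derivation:
Step 1: wait(T4) -> count=2 queue=[] holders={T4}
Step 2: wait(T5) -> count=1 queue=[] holders={T4,T5}
Step 3: signal(T5) -> count=2 queue=[] holders={T4}
Step 4: signal(T4) -> count=3 queue=[] holders={none}
Step 5: wait(T6) -> count=2 queue=[] holders={T6}
Step 6: wait(T5) -> count=1 queue=[] holders={T5,T6}
Step 7: wait(T3) -> count=0 queue=[] holders={T3,T5,T6}
Step 8: wait(T2) -> count=0 queue=[T2] holders={T3,T5,T6}
Step 9: signal(T6) -> count=0 queue=[] holders={T2,T3,T5}
Step 10: wait(T1) -> count=0 queue=[T1] holders={T2,T3,T5}
Step 11: wait(T7) -> count=0 queue=[T1,T7] holders={T2,T3,T5}
Step 12: signal(T2) -> count=0 queue=[T7] holders={T1,T3,T5}
Step 13: signal(T1) -> count=0 queue=[] holders={T3,T5,T7}
Step 14: wait(T1) -> count=0 queue=[T1] holders={T3,T5,T7}
Step 15: wait(T2) -> count=0 queue=[T1,T2] holders={T3,T5,T7}
Step 16: signal(T7) -> count=0 queue=[T2] holders={T1,T3,T5}
Step 17: signal(T5) -> count=0 queue=[] holders={T1,T2,T3}
Final holders: {T1,T2,T3} -> T2 in holders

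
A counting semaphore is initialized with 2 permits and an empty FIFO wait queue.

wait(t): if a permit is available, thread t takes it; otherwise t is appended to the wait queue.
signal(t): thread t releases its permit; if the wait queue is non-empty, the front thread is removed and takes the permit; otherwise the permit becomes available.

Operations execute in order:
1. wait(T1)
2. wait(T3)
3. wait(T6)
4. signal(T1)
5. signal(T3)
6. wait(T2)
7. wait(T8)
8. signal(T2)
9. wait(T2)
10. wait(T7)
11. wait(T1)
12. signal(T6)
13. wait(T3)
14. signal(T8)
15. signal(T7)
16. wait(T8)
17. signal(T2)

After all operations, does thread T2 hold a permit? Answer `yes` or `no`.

Step 1: wait(T1) -> count=1 queue=[] holders={T1}
Step 2: wait(T3) -> count=0 queue=[] holders={T1,T3}
Step 3: wait(T6) -> count=0 queue=[T6] holders={T1,T3}
Step 4: signal(T1) -> count=0 queue=[] holders={T3,T6}
Step 5: signal(T3) -> count=1 queue=[] holders={T6}
Step 6: wait(T2) -> count=0 queue=[] holders={T2,T6}
Step 7: wait(T8) -> count=0 queue=[T8] holders={T2,T6}
Step 8: signal(T2) -> count=0 queue=[] holders={T6,T8}
Step 9: wait(T2) -> count=0 queue=[T2] holders={T6,T8}
Step 10: wait(T7) -> count=0 queue=[T2,T7] holders={T6,T8}
Step 11: wait(T1) -> count=0 queue=[T2,T7,T1] holders={T6,T8}
Step 12: signal(T6) -> count=0 queue=[T7,T1] holders={T2,T8}
Step 13: wait(T3) -> count=0 queue=[T7,T1,T3] holders={T2,T8}
Step 14: signal(T8) -> count=0 queue=[T1,T3] holders={T2,T7}
Step 15: signal(T7) -> count=0 queue=[T3] holders={T1,T2}
Step 16: wait(T8) -> count=0 queue=[T3,T8] holders={T1,T2}
Step 17: signal(T2) -> count=0 queue=[T8] holders={T1,T3}
Final holders: {T1,T3} -> T2 not in holders

Answer: no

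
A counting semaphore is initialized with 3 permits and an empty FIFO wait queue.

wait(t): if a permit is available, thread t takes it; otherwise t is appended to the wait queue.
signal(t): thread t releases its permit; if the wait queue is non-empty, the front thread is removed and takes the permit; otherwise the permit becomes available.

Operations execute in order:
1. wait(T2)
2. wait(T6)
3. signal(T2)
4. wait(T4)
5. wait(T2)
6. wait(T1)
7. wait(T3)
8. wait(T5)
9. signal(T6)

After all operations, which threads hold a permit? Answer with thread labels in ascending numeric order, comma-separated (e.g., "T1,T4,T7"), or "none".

Step 1: wait(T2) -> count=2 queue=[] holders={T2}
Step 2: wait(T6) -> count=1 queue=[] holders={T2,T6}
Step 3: signal(T2) -> count=2 queue=[] holders={T6}
Step 4: wait(T4) -> count=1 queue=[] holders={T4,T6}
Step 5: wait(T2) -> count=0 queue=[] holders={T2,T4,T6}
Step 6: wait(T1) -> count=0 queue=[T1] holders={T2,T4,T6}
Step 7: wait(T3) -> count=0 queue=[T1,T3] holders={T2,T4,T6}
Step 8: wait(T5) -> count=0 queue=[T1,T3,T5] holders={T2,T4,T6}
Step 9: signal(T6) -> count=0 queue=[T3,T5] holders={T1,T2,T4}
Final holders: T1,T2,T4

Answer: T1,T2,T4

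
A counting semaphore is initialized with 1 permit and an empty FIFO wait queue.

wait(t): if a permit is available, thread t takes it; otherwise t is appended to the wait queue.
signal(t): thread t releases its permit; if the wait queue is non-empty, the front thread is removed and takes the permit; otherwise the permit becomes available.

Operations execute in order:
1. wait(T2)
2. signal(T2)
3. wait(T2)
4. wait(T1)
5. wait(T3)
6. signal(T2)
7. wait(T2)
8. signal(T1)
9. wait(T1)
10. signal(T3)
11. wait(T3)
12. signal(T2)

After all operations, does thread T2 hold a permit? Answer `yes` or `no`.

Step 1: wait(T2) -> count=0 queue=[] holders={T2}
Step 2: signal(T2) -> count=1 queue=[] holders={none}
Step 3: wait(T2) -> count=0 queue=[] holders={T2}
Step 4: wait(T1) -> count=0 queue=[T1] holders={T2}
Step 5: wait(T3) -> count=0 queue=[T1,T3] holders={T2}
Step 6: signal(T2) -> count=0 queue=[T3] holders={T1}
Step 7: wait(T2) -> count=0 queue=[T3,T2] holders={T1}
Step 8: signal(T1) -> count=0 queue=[T2] holders={T3}
Step 9: wait(T1) -> count=0 queue=[T2,T1] holders={T3}
Step 10: signal(T3) -> count=0 queue=[T1] holders={T2}
Step 11: wait(T3) -> count=0 queue=[T1,T3] holders={T2}
Step 12: signal(T2) -> count=0 queue=[T3] holders={T1}
Final holders: {T1} -> T2 not in holders

Answer: no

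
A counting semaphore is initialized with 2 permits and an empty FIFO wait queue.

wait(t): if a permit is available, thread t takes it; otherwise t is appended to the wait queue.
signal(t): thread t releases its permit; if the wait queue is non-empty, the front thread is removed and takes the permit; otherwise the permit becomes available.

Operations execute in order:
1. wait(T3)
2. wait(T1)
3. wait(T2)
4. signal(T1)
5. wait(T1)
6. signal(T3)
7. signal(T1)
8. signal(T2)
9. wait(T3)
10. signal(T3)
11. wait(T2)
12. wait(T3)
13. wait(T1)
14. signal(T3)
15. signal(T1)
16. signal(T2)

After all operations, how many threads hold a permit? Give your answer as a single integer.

Answer: 0

Derivation:
Step 1: wait(T3) -> count=1 queue=[] holders={T3}
Step 2: wait(T1) -> count=0 queue=[] holders={T1,T3}
Step 3: wait(T2) -> count=0 queue=[T2] holders={T1,T3}
Step 4: signal(T1) -> count=0 queue=[] holders={T2,T3}
Step 5: wait(T1) -> count=0 queue=[T1] holders={T2,T3}
Step 6: signal(T3) -> count=0 queue=[] holders={T1,T2}
Step 7: signal(T1) -> count=1 queue=[] holders={T2}
Step 8: signal(T2) -> count=2 queue=[] holders={none}
Step 9: wait(T3) -> count=1 queue=[] holders={T3}
Step 10: signal(T3) -> count=2 queue=[] holders={none}
Step 11: wait(T2) -> count=1 queue=[] holders={T2}
Step 12: wait(T3) -> count=0 queue=[] holders={T2,T3}
Step 13: wait(T1) -> count=0 queue=[T1] holders={T2,T3}
Step 14: signal(T3) -> count=0 queue=[] holders={T1,T2}
Step 15: signal(T1) -> count=1 queue=[] holders={T2}
Step 16: signal(T2) -> count=2 queue=[] holders={none}
Final holders: {none} -> 0 thread(s)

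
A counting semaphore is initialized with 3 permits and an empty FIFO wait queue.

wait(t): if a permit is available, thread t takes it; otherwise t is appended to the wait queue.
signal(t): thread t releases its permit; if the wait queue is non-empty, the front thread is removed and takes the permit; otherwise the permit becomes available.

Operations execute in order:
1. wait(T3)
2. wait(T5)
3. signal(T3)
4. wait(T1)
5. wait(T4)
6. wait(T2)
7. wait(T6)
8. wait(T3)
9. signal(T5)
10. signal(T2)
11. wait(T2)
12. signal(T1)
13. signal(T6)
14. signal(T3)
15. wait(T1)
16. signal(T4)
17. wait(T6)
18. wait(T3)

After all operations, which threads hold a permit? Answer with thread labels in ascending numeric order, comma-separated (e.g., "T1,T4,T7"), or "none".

Answer: T1,T2,T6

Derivation:
Step 1: wait(T3) -> count=2 queue=[] holders={T3}
Step 2: wait(T5) -> count=1 queue=[] holders={T3,T5}
Step 3: signal(T3) -> count=2 queue=[] holders={T5}
Step 4: wait(T1) -> count=1 queue=[] holders={T1,T5}
Step 5: wait(T4) -> count=0 queue=[] holders={T1,T4,T5}
Step 6: wait(T2) -> count=0 queue=[T2] holders={T1,T4,T5}
Step 7: wait(T6) -> count=0 queue=[T2,T6] holders={T1,T4,T5}
Step 8: wait(T3) -> count=0 queue=[T2,T6,T3] holders={T1,T4,T5}
Step 9: signal(T5) -> count=0 queue=[T6,T3] holders={T1,T2,T4}
Step 10: signal(T2) -> count=0 queue=[T3] holders={T1,T4,T6}
Step 11: wait(T2) -> count=0 queue=[T3,T2] holders={T1,T4,T6}
Step 12: signal(T1) -> count=0 queue=[T2] holders={T3,T4,T6}
Step 13: signal(T6) -> count=0 queue=[] holders={T2,T3,T4}
Step 14: signal(T3) -> count=1 queue=[] holders={T2,T4}
Step 15: wait(T1) -> count=0 queue=[] holders={T1,T2,T4}
Step 16: signal(T4) -> count=1 queue=[] holders={T1,T2}
Step 17: wait(T6) -> count=0 queue=[] holders={T1,T2,T6}
Step 18: wait(T3) -> count=0 queue=[T3] holders={T1,T2,T6}
Final holders: T1,T2,T6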